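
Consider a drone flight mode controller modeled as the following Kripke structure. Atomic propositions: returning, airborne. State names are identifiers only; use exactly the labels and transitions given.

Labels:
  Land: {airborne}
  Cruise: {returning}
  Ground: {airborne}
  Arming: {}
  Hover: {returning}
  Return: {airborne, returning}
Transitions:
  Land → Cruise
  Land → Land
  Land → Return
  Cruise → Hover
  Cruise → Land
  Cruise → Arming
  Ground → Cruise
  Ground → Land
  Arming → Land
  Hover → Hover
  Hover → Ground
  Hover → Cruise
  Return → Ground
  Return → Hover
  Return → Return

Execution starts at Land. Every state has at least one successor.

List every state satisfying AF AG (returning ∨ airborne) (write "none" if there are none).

States satisfying AG (returning ∨ airborne): ∅.
States satisfying AF AG (returning ∨ airborne): ∅.

none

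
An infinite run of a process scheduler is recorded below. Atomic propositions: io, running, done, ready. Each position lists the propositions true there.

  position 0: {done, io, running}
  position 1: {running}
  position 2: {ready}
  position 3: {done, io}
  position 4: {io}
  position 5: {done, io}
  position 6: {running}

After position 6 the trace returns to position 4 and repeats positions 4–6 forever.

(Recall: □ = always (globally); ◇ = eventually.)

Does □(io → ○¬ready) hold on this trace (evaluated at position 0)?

Holds

io → ○¬ready holds at every position 0..6, and those are all positions ever visited, so □(io → ○¬ready) holds.
Positions where io holds: 0, 3, 4, 5.
Check ○¬ready at each: 0→ok, 3→ok, 4→ok, 5→ok.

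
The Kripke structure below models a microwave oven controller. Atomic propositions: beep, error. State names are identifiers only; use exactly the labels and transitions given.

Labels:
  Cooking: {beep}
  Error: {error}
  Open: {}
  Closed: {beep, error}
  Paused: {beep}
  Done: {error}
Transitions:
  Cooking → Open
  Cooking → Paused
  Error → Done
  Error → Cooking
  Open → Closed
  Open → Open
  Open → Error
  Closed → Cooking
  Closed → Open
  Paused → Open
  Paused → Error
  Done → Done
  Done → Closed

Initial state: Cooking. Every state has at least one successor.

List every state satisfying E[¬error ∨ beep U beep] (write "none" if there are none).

States satisfying ¬error ∨ beep: {Cooking, Open, Closed, Paused}.
States satisfying beep: {Cooking, Closed, Paused}.
States satisfying E[¬error ∨ beep U beep]: {Cooking, Open, Closed, Paused}.

{Cooking, Open, Closed, Paused}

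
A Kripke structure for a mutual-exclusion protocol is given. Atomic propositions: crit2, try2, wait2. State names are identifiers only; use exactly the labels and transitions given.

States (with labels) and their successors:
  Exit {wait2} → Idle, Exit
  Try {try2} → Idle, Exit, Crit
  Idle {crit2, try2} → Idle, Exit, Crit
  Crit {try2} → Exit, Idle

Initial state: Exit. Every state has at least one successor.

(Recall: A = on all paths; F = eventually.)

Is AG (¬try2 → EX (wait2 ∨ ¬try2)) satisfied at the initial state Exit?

States satisfying ¬try2 → EX (wait2 ∨ ¬try2): {Exit, Try, Idle, Crit}.
States satisfying AG (¬try2 → EX (wait2 ∨ ¬try2)): {Exit, Try, Idle, Crit}.
Every state reachable from Exit satisfies ¬try2 → EX (wait2 ∨ ¬try2).
Exit ∈ Sat(AG (¬try2 → EX (wait2 ∨ ¬try2))).

Holds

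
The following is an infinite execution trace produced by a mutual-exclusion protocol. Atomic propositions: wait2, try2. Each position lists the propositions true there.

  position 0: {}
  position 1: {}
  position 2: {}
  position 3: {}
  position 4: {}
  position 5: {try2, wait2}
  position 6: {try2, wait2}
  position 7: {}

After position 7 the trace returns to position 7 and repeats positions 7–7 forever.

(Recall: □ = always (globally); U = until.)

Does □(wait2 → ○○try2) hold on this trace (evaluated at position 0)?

wait2 → ○○try2 must hold at every position from 0 onward. It fails at position 5, so □(wait2 → ○○try2) is false.
Positions where wait2 holds: 5, 6.
Check ○○try2 at each: 5→fails, 6→fails.

Does not hold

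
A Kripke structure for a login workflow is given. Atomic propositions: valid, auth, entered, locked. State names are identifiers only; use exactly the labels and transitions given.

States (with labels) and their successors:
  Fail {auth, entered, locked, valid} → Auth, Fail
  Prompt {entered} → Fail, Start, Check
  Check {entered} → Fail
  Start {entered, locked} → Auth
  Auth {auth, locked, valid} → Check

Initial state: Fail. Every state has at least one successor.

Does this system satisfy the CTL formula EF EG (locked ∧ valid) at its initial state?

States satisfying EG (locked ∧ valid): {Fail}.
States satisfying EF EG (locked ∧ valid): {Fail, Prompt, Check, Start, Auth}.
Some path from Fail reaches a state where EG (locked ∧ valid) holds.
Fail ∈ Sat(EF EG (locked ∧ valid)).

Satisfied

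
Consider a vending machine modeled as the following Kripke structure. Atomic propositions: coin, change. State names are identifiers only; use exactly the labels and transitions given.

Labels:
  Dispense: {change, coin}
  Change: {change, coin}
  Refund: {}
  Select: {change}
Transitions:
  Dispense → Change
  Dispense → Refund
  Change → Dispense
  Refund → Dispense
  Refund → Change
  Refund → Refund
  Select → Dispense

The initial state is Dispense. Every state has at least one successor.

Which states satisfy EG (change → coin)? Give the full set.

States satisfying change → coin: {Dispense, Change, Refund}.
States satisfying EG (change → coin): {Dispense, Change, Refund}.

{Dispense, Change, Refund}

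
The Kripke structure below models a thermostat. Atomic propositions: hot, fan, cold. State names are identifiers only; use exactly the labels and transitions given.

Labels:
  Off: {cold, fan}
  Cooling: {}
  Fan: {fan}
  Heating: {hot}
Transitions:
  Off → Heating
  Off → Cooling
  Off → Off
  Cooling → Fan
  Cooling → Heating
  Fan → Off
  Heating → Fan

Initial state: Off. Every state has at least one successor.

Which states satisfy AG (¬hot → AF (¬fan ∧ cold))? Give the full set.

States satisfying ¬hot → AF (¬fan ∧ cold): {Heating}.
States satisfying AG (¬hot → AF (¬fan ∧ cold)): ∅.

none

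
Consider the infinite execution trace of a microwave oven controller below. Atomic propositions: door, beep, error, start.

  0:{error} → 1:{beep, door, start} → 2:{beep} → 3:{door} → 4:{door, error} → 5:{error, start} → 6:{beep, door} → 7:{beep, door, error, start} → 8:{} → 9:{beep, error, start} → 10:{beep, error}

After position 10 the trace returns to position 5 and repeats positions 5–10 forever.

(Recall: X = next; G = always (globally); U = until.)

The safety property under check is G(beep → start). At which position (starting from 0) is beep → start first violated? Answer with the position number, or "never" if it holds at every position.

Check beep → start at each position in order: 0 ✓, 1 ✓.
At position 2 the labels are {beep}, so beep → start is false there. This is the first violation.

2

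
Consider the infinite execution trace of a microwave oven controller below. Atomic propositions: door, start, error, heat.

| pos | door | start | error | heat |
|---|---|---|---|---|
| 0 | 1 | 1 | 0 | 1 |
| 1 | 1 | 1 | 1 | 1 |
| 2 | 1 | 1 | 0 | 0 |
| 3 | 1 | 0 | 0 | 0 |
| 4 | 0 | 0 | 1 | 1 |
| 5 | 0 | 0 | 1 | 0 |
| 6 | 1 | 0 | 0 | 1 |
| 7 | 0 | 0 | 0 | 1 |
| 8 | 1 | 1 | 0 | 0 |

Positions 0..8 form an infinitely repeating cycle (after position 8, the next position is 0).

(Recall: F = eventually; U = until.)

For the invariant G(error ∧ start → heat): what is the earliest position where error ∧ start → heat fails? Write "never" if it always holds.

never

error ∧ start → heat holds at every position 0..8, and those are all the positions the trace ever visits, so the invariant G(error ∧ start → heat) is never violated.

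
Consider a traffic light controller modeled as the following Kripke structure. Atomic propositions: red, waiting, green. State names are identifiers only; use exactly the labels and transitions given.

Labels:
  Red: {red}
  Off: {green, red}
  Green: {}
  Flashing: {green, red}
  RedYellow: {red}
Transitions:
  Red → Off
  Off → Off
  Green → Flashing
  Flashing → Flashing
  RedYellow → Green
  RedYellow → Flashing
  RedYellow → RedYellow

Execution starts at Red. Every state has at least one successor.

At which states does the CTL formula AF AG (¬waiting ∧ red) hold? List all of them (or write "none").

{Red, Off, Green, Flashing}

States satisfying AG (¬waiting ∧ red): {Red, Off, Flashing}.
States satisfying AF AG (¬waiting ∧ red): {Red, Off, Green, Flashing}.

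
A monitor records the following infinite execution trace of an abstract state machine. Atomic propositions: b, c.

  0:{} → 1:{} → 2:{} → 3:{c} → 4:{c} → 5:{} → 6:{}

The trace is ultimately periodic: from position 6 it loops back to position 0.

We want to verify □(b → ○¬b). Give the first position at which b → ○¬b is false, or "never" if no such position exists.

b → ○¬b holds at every position 0..6, and those are all the positions the trace ever visits, so the invariant □(b → ○¬b) is never violated.

never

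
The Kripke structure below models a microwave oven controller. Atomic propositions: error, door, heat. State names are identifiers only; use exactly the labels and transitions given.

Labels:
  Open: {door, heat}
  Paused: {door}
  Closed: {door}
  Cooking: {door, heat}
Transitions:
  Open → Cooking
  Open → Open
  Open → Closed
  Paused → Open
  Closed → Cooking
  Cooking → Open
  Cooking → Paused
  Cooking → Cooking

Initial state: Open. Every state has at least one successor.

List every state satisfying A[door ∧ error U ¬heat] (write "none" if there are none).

{Paused, Closed}

States satisfying door ∧ error: ∅.
States satisfying ¬heat: {Paused, Closed}.
States satisfying A[door ∧ error U ¬heat]: {Paused, Closed}.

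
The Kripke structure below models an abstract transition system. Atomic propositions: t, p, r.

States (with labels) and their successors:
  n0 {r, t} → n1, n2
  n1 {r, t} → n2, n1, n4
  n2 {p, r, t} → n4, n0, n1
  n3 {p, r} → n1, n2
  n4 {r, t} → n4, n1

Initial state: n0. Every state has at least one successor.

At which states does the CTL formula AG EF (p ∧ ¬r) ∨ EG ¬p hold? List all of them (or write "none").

States satisfying EF (p ∧ ¬r): ∅.
States satisfying AG EF (p ∧ ¬r): ∅.
States satisfying ¬p: {n0, n1, n4}.
States satisfying EG ¬p: {n0, n1, n4}.
States satisfying AG EF (p ∧ ¬r) ∨ EG ¬p: {n0, n1, n4}.

{n0, n1, n4}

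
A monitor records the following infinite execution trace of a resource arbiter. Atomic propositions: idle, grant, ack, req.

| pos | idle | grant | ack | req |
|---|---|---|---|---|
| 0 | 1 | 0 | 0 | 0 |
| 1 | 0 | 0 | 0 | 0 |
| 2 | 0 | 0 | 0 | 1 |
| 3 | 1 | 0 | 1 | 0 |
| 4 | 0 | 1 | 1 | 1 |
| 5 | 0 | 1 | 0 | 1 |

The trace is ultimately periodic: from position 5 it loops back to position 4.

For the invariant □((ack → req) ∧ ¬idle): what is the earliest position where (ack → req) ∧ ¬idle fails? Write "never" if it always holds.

0

At position 0 the labels are {idle}, so (ack → req) ∧ ¬idle is false there. This is the first violation.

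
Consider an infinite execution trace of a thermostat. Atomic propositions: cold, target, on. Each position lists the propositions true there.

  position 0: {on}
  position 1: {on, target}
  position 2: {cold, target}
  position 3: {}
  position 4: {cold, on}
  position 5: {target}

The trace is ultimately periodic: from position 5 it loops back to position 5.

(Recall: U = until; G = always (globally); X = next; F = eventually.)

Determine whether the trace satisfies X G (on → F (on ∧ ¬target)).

Yes

The position after 0 is 1; G (on → F (on ∧ ¬target)) is true there.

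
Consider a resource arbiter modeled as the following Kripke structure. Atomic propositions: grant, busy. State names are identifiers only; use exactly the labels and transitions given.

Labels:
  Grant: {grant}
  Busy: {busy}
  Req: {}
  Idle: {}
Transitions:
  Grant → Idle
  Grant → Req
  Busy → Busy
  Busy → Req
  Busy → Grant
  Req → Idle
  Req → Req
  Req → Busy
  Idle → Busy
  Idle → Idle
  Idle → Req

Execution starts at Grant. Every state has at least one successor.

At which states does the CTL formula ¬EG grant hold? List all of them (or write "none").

{Grant, Busy, Req, Idle}

States satisfying grant: {Grant}.
States satisfying EG grant: ∅.
States satisfying ¬EG grant: {Grant, Busy, Req, Idle}.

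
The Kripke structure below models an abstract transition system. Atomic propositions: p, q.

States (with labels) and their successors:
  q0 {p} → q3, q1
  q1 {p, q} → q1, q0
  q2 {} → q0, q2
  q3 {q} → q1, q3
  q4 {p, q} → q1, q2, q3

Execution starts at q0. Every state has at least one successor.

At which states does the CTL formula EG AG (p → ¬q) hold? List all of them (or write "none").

States satisfying AG (p → ¬q): ∅.
States satisfying EG AG (p → ¬q): ∅.

none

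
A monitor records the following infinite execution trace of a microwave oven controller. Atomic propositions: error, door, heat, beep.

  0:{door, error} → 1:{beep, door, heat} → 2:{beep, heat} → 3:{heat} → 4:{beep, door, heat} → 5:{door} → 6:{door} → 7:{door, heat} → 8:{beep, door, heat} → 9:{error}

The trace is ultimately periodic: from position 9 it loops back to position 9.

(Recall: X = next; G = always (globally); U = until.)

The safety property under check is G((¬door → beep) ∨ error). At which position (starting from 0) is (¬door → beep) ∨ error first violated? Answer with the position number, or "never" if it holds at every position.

3

Check (¬door → beep) ∨ error at each position in order: 0 ✓, 1 ✓, 2 ✓.
At position 3 the labels are {heat}, so (¬door → beep) ∨ error is false there. This is the first violation.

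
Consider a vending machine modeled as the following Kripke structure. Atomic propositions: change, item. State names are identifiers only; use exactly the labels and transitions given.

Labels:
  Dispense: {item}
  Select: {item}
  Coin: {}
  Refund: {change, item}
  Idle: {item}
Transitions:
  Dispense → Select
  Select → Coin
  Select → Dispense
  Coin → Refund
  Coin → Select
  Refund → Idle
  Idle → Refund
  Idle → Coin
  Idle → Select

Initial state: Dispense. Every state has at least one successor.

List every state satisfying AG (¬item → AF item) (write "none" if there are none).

States satisfying ¬item → AF item: {Dispense, Select, Coin, Refund, Idle}.
States satisfying AG (¬item → AF item): {Dispense, Select, Coin, Refund, Idle}.

{Dispense, Select, Coin, Refund, Idle}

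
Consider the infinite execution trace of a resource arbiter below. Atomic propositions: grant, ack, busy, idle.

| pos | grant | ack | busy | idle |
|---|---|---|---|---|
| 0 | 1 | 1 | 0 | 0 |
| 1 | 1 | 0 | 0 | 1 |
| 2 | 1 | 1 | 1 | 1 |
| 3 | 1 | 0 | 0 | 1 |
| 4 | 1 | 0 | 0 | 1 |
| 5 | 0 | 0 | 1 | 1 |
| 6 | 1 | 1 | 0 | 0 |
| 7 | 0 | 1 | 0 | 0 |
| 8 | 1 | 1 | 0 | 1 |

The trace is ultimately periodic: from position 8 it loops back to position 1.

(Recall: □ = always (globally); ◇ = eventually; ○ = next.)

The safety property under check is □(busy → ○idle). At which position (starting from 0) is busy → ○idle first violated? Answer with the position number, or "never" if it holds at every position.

Check busy → ○idle at each position in order: 0 ✓, 1 ✓, 2 ✓, 3 ✓, 4 ✓.
At position 5 the labels are {busy, idle} and the next position 6 has {ack, grant}, so busy → ○idle is false there. This is the first violation.

5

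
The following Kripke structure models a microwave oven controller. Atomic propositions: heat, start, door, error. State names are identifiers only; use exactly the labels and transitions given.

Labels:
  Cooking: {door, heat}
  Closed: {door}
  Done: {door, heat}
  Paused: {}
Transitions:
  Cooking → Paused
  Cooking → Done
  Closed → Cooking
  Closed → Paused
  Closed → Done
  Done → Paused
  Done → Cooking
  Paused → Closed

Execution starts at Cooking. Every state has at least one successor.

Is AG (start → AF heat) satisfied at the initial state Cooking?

Satisfied

States satisfying start → AF heat: {Cooking, Closed, Done, Paused}.
States satisfying AG (start → AF heat): {Cooking, Closed, Done, Paused}.
Every state reachable from Cooking satisfies start → AF heat.
Cooking ∈ Sat(AG (start → AF heat)).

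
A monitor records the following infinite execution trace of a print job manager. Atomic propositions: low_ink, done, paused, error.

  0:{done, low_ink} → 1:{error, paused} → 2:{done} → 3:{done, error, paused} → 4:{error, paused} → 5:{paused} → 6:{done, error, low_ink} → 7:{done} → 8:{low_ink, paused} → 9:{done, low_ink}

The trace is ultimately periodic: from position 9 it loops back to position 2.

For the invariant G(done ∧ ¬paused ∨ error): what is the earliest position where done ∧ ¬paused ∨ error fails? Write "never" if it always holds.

5

Check done ∧ ¬paused ∨ error at each position in order: 0 ✓, 1 ✓, 2 ✓, 3 ✓, 4 ✓.
At position 5 the labels are {paused}, so done ∧ ¬paused ∨ error is false there. This is the first violation.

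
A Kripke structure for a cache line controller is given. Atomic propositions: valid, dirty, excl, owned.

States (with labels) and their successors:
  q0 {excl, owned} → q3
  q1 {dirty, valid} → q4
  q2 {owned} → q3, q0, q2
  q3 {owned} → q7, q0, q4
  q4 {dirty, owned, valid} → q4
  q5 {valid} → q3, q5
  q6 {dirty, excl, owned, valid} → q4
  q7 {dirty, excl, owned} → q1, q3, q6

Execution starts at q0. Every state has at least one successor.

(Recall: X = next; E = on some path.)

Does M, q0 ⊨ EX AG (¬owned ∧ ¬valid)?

Violated

States satisfying AG (¬owned ∧ ¬valid): ∅.
States satisfying EX AG (¬owned ∧ ¬valid): ∅.
No suitable path/successor from q0 witnesses the formula.
q0 ∉ Sat(EX AG (¬owned ∧ ¬valid)).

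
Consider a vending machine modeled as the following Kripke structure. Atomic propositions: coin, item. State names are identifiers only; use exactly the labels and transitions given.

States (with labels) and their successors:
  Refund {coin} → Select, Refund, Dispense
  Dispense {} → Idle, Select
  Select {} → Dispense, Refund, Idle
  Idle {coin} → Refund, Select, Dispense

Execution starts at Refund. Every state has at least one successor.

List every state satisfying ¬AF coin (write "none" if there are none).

States satisfying coin: {Refund, Idle}.
States satisfying AF coin: {Refund, Idle}.
States satisfying ¬AF coin: {Dispense, Select}.

{Dispense, Select}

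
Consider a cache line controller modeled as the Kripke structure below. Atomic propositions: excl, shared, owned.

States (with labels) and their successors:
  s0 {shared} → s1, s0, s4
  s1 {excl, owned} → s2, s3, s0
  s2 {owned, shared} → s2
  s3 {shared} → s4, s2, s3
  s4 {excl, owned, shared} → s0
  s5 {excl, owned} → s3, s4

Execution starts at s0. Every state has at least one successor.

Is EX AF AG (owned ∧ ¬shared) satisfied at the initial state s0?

States satisfying AF AG (owned ∧ ¬shared): ∅.
States satisfying EX AF AG (owned ∧ ¬shared): ∅.
No suitable path/successor from s0 witnesses the formula.
s0 ∉ Sat(EX AF AG (owned ∧ ¬shared)).

Does not hold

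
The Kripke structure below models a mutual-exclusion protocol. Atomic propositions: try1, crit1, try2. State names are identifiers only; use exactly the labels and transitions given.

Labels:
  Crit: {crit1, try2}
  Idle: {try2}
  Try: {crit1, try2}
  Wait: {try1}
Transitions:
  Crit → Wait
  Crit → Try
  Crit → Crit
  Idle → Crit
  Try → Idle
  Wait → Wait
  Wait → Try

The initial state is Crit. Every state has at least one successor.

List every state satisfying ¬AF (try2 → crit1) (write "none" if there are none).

none

States satisfying try2 → crit1: {Crit, Try, Wait}.
States satisfying AF (try2 → crit1): {Crit, Idle, Try, Wait}.
States satisfying ¬AF (try2 → crit1): ∅.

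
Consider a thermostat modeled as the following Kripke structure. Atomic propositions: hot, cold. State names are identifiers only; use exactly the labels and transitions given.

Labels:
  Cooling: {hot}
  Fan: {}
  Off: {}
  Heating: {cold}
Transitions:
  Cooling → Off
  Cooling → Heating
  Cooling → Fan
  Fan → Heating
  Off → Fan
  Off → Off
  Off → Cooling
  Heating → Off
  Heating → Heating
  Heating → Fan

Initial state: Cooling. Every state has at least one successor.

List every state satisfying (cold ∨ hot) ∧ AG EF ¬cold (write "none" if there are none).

{Cooling, Heating}

States satisfying cold ∨ hot: {Cooling, Heating}.
States satisfying EF ¬cold: {Cooling, Fan, Off, Heating}.
States satisfying AG EF ¬cold: {Cooling, Fan, Off, Heating}.
States satisfying (cold ∨ hot) ∧ AG EF ¬cold: {Cooling, Heating}.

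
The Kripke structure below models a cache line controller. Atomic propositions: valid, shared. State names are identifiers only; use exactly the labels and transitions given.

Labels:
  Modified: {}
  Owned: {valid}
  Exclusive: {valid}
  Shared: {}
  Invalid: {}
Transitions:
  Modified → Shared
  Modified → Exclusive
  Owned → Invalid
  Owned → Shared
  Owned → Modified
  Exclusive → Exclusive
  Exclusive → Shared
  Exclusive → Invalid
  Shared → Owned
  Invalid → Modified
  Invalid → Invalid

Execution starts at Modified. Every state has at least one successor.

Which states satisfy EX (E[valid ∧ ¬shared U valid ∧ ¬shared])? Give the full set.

States satisfying E[valid ∧ ¬shared U valid ∧ ¬shared]: {Owned, Exclusive}.
States satisfying EX (E[valid ∧ ¬shared U valid ∧ ¬shared]): {Modified, Exclusive, Shared}.

{Modified, Exclusive, Shared}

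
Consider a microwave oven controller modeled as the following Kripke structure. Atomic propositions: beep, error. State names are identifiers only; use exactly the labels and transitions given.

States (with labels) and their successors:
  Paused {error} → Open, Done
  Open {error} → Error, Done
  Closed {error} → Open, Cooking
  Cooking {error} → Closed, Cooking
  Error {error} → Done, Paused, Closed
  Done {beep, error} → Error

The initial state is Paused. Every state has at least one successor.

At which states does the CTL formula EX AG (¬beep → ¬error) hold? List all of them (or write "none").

States satisfying AG (¬beep → ¬error): ∅.
States satisfying EX AG (¬beep → ¬error): ∅.

none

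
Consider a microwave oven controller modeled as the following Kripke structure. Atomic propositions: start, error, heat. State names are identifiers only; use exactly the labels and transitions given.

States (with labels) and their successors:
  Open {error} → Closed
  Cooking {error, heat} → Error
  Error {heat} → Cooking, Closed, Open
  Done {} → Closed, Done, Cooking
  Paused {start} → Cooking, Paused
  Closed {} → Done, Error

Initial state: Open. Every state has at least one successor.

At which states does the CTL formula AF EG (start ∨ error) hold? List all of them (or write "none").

States satisfying EG (start ∨ error): {Paused}.
States satisfying AF EG (start ∨ error): {Paused}.

{Paused}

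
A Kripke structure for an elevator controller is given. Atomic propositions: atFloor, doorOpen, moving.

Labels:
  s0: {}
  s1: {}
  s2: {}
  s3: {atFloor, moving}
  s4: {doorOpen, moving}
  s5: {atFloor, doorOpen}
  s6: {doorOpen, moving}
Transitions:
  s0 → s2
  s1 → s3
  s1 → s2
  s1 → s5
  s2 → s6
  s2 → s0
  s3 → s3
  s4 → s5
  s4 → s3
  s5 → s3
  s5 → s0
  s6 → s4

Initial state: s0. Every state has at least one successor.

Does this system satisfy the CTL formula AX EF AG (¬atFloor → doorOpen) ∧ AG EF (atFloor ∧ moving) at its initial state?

Satisfied

States satisfying EF AG (¬atFloor → doorOpen): {s0, s1, s2, s3, s4, s5, s6}.
States satisfying AX EF AG (¬atFloor → doorOpen): {s0, s1, s2, s3, s4, s5, s6}.
States satisfying EF (atFloor ∧ moving): {s0, s1, s2, s3, s4, s5, s6}.
States satisfying AG EF (atFloor ∧ moving): {s0, s1, s2, s3, s4, s5, s6}.
States satisfying AX EF AG (¬atFloor → doorOpen) ∧ AG EF (atFloor ∧ moving): {s0, s1, s2, s3, s4, s5, s6}.
s0 ∈ Sat(AX EF AG (¬atFloor → doorOpen) ∧ AG EF (atFloor ∧ moving)).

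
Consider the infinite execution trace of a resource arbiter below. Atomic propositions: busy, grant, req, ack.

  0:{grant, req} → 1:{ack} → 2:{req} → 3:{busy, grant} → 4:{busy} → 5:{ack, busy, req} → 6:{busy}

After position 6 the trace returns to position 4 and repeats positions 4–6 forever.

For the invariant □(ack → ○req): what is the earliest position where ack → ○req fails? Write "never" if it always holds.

Check ack → ○req at each position in order: 0 ✓, 1 ✓, 2 ✓, 3 ✓, 4 ✓.
At position 5 the labels are {ack, busy, req} and the next position 6 has {busy}, so ack → ○req is false there. This is the first violation.

5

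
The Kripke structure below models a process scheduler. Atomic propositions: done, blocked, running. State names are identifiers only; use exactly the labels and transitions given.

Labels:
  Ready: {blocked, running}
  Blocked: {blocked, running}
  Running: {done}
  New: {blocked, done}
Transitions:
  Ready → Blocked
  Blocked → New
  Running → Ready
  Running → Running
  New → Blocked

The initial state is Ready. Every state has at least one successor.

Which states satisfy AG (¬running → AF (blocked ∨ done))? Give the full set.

{Ready, Blocked, Running, New}

States satisfying ¬running → AF (blocked ∨ done): {Ready, Blocked, Running, New}.
States satisfying AG (¬running → AF (blocked ∨ done)): {Ready, Blocked, Running, New}.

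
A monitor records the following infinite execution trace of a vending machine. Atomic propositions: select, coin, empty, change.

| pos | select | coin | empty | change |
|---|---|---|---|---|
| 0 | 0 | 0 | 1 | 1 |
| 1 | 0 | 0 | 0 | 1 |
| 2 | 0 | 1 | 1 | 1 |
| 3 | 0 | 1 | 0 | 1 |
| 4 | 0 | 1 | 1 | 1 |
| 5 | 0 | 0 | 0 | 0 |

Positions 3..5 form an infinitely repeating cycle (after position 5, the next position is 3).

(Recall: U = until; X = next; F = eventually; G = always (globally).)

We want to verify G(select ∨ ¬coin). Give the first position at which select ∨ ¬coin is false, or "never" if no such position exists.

Check select ∨ ¬coin at each position in order: 0 ✓, 1 ✓.
At position 2 the labels are {change, coin, empty}, so select ∨ ¬coin is false there. This is the first violation.

2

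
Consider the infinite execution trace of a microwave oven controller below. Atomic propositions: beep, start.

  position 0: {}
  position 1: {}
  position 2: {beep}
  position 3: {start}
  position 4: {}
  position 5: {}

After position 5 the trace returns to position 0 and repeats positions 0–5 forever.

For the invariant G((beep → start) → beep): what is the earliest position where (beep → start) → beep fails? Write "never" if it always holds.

At position 0 the labels are {}, so (beep → start) → beep is false there. This is the first violation.

0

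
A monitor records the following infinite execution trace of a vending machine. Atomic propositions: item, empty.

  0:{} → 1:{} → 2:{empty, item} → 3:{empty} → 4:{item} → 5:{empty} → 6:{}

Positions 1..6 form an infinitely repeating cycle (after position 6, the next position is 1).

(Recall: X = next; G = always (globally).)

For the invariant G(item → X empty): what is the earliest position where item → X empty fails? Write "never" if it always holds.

item → X empty holds at every position 0..6, and those are all the positions the trace ever visits, so the invariant G(item → X empty) is never violated.

never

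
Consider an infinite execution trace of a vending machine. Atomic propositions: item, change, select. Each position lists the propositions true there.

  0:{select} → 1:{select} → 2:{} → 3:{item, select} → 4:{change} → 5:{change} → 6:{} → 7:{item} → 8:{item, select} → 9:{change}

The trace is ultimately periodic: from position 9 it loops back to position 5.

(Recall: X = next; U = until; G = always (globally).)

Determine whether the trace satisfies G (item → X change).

item → X change must hold at every position from 0 onward. It fails at position 7, so G (item → X change) is false.
Positions where item holds: 3, 7, 8.
Check X change at each: 3→ok, 7→fails, 8→ok.

Does not hold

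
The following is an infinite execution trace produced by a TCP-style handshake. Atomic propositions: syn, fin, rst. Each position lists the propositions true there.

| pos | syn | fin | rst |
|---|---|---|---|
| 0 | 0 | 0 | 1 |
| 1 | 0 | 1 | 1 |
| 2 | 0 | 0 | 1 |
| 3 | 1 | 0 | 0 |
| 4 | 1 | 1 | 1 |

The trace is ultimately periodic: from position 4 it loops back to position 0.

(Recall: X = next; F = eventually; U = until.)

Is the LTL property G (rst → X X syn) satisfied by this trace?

rst → X X syn must hold at every position from 0 onward. It fails at position 0, so G (rst → X X syn) is false.
Positions where rst holds: 0, 1, 2, 4.
Check X X syn at each: 0→fails, 1→ok, 2→ok, 4→fails.

Violated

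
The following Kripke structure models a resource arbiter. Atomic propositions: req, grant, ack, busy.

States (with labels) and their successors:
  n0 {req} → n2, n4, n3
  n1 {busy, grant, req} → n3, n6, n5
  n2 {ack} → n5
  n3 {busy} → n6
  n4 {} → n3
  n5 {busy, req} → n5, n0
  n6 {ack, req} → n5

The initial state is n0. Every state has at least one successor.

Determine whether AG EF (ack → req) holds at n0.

States satisfying EF (ack → req): {n0, n1, n2, n3, n4, n5, n6}.
States satisfying AG EF (ack → req): {n0, n1, n2, n3, n4, n5, n6}.
Every state reachable from n0 satisfies EF (ack → req).
n0 ∈ Sat(AG EF (ack → req)).

Yes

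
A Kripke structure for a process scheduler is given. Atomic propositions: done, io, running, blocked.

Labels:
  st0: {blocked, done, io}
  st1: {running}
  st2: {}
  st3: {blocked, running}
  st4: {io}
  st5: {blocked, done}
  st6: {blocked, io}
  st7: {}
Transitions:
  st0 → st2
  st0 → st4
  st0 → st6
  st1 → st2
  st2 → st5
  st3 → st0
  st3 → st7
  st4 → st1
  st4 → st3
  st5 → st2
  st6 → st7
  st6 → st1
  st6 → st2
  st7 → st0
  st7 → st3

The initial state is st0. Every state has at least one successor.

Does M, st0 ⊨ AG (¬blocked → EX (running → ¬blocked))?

Holds

States satisfying ¬blocked → EX (running → ¬blocked): {st0, st1, st2, st3, st4, st5, st6, st7}.
States satisfying AG (¬blocked → EX (running → ¬blocked)): {st0, st1, st2, st3, st4, st5, st6, st7}.
Every state reachable from st0 satisfies ¬blocked → EX (running → ¬blocked).
st0 ∈ Sat(AG (¬blocked → EX (running → ¬blocked))).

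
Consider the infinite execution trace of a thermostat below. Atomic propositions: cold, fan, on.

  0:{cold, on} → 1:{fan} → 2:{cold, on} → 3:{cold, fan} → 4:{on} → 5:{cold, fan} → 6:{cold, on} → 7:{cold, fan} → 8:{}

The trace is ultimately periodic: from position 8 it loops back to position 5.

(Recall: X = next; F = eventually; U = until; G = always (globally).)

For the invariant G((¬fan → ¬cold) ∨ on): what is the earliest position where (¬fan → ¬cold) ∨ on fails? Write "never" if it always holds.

(¬fan → ¬cold) ∨ on holds at every position 0..8, and those are all the positions the trace ever visits, so the invariant G((¬fan → ¬cold) ∨ on) is never violated.

never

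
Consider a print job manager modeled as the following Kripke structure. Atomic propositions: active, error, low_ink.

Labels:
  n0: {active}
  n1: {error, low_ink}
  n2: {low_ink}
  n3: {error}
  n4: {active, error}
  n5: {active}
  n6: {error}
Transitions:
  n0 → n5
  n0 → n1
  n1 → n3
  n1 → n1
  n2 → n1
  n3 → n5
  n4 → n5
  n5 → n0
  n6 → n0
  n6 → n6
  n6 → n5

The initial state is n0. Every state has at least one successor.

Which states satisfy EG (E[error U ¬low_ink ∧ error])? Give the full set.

States satisfying E[error U ¬low_ink ∧ error]: {n1, n3, n4, n6}.
States satisfying EG (E[error U ¬low_ink ∧ error]): {n1, n6}.

{n1, n6}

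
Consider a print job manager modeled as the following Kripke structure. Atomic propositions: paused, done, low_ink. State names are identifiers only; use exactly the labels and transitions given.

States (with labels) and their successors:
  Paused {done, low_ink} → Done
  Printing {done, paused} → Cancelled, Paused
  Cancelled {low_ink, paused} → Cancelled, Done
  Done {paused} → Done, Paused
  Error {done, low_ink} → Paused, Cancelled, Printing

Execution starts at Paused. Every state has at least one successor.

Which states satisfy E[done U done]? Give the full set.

States satisfying done: {Paused, Printing, Error}.
States satisfying E[done U done]: {Paused, Printing, Error}.

{Paused, Printing, Error}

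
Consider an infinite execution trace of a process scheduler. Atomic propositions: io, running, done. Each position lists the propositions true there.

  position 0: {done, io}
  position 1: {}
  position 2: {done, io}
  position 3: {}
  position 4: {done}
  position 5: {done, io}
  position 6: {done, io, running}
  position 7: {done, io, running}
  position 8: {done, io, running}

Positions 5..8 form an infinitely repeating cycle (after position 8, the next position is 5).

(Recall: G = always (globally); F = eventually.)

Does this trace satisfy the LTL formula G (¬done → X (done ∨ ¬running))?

Holds

¬done → X (done ∨ ¬running) holds at every position 0..8, and those are all positions ever visited, so G (¬done → X (done ∨ ¬running)) holds.
Positions where ¬done holds: 1, 3.
Check X (done ∨ ¬running) at each: 1→ok, 3→ok.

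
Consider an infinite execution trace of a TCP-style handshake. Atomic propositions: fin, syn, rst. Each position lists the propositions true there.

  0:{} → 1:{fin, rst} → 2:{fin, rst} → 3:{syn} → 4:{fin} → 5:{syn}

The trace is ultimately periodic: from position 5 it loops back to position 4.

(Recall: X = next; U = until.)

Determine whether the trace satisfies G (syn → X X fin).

No

syn → X X fin must hold at every position from 0 onward. It fails at position 3, so G (syn → X X fin) is false.
Positions where syn holds: 3, 5.
Check X X fin at each: 3→fails, 5→fails.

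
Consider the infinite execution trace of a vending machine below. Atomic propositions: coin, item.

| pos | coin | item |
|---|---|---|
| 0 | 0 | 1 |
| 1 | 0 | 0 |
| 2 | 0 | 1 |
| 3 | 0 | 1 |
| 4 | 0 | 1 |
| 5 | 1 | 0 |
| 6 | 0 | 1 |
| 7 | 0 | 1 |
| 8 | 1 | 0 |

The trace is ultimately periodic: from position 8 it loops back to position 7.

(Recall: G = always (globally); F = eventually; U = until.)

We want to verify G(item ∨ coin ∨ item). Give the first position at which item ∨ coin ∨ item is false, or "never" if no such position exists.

Check item ∨ coin ∨ item at each position in order: 0 ✓.
At position 1 the labels are {}, so item ∨ coin ∨ item is false there. This is the first violation.

1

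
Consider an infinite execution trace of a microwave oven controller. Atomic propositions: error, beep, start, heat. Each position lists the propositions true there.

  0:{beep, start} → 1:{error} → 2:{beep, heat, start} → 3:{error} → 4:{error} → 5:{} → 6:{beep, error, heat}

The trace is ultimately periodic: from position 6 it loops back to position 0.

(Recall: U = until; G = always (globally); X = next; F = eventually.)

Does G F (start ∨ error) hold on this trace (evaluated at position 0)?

Satisfied

F (start ∨ error) holds at every position 0..6, and those are all positions ever visited, so G F (start ∨ error) holds.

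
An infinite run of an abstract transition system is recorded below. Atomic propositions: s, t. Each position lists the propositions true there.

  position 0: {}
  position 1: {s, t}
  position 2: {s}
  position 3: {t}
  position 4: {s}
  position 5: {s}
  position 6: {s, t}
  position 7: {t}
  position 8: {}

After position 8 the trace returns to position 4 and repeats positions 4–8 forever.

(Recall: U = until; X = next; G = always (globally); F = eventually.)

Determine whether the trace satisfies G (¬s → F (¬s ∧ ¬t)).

¬s → F (¬s ∧ ¬t) holds at every position 0..8, and those are all positions ever visited, so G (¬s → F (¬s ∧ ¬t)) holds.
Positions where ¬s holds: 0, 3, 7, 8.
Check F (¬s ∧ ¬t) at each: 0→ok, 3→ok, 7→ok, 8→ok.

Yes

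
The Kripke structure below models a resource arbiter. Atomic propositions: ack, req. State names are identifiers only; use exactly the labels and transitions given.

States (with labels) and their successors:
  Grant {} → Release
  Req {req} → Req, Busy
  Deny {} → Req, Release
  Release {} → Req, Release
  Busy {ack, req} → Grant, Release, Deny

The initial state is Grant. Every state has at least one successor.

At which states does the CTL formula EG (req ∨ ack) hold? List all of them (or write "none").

States satisfying req ∨ ack: {Req, Busy}.
States satisfying EG (req ∨ ack): {Req}.

{Req}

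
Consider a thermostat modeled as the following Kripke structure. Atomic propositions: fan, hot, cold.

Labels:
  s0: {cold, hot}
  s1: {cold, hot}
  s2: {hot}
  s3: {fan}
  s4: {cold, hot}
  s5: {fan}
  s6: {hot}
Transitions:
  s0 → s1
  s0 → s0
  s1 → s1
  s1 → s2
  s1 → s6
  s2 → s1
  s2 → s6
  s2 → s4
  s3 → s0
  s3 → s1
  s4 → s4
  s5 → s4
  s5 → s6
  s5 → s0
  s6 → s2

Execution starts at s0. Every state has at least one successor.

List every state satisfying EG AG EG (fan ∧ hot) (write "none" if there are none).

none

States satisfying AG EG (fan ∧ hot): ∅.
States satisfying EG AG EG (fan ∧ hot): ∅.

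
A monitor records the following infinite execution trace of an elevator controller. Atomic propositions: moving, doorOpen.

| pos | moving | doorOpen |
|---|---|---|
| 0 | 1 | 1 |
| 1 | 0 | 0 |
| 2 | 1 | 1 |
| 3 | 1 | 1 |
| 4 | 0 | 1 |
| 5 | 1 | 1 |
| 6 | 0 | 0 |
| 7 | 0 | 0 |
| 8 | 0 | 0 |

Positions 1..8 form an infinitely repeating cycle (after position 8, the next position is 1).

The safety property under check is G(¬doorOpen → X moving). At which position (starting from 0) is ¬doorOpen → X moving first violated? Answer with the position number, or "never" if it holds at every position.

Check ¬doorOpen → X moving at each position in order: 0 ✓, 1 ✓, 2 ✓, 3 ✓, 4 ✓, 5 ✓.
At position 6 the labels are {} and the next position 7 has {}, so ¬doorOpen → X moving is false there. This is the first violation.

6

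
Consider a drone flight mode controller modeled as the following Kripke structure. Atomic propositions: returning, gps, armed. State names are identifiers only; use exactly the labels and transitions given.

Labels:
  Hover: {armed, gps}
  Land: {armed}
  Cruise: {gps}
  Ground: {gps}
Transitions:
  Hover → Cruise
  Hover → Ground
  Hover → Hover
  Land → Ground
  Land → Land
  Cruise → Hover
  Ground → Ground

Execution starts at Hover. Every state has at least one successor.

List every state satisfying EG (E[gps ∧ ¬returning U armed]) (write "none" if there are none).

{Hover, Land, Cruise}

States satisfying E[gps ∧ ¬returning U armed]: {Hover, Land, Cruise}.
States satisfying EG (E[gps ∧ ¬returning U armed]): {Hover, Land, Cruise}.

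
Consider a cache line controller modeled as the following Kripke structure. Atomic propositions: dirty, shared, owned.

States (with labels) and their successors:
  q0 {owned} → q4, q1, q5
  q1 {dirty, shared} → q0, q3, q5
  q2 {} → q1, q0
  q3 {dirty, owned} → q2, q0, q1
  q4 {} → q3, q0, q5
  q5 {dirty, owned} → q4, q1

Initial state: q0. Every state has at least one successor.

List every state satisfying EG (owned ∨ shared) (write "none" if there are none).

{q0, q1, q3, q5}

States satisfying owned ∨ shared: {q0, q1, q3, q5}.
States satisfying EG (owned ∨ shared): {q0, q1, q3, q5}.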